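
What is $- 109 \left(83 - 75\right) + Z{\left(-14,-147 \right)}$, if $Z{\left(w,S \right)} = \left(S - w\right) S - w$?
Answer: $18693$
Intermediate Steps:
$Z{\left(w,S \right)} = - w + S \left(S - w\right)$ ($Z{\left(w,S \right)} = S \left(S - w\right) - w = - w + S \left(S - w\right)$)
$- 109 \left(83 - 75\right) + Z{\left(-14,-147 \right)} = - 109 \left(83 - 75\right) - \left(-14 - 21609 + 2058\right) = \left(-109\right) 8 + \left(21609 + 14 - 2058\right) = -872 + 19565 = 18693$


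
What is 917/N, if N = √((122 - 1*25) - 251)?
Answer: -131*I*√154/22 ≈ -73.894*I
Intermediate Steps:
N = I*√154 (N = √((122 - 25) - 251) = √(97 - 251) = √(-154) = I*√154 ≈ 12.41*I)
917/N = 917/((I*√154)) = 917*(-I*√154/154) = -131*I*√154/22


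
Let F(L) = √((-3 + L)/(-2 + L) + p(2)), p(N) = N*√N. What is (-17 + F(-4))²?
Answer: (102 - √6*√(7 + 12*√2))²/36 ≈ 225.04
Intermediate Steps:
p(N) = N^(3/2)
F(L) = √(2*√2 + (-3 + L)/(-2 + L)) (F(L) = √((-3 + L)/(-2 + L) + 2^(3/2)) = √((-3 + L)/(-2 + L) + 2*√2) = √(2*√2 + (-3 + L)/(-2 + L)))
(-17 + F(-4))² = (-17 + √((-3 - 4 + 2*√2*(-2 - 4))/(-2 - 4)))² = (-17 + √((-3 - 4 + 2*√2*(-6))/(-6)))² = (-17 + √(-(-3 - 4 - 12*√2)/6))² = (-17 + √(-(-7 - 12*√2)/6))² = (-17 + √(7/6 + 2*√2))²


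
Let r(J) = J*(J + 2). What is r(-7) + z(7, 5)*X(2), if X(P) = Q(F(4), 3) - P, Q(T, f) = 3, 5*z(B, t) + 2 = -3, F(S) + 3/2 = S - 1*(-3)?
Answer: 34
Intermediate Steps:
F(S) = 3/2 + S (F(S) = -3/2 + (S - 1*(-3)) = -3/2 + (S + 3) = -3/2 + (3 + S) = 3/2 + S)
z(B, t) = -1 (z(B, t) = -2/5 + (1/5)*(-3) = -2/5 - 3/5 = -1)
X(P) = 3 - P
r(J) = J*(2 + J)
r(-7) + z(7, 5)*X(2) = -7*(2 - 7) - (3 - 1*2) = -7*(-5) - (3 - 2) = 35 - 1*1 = 35 - 1 = 34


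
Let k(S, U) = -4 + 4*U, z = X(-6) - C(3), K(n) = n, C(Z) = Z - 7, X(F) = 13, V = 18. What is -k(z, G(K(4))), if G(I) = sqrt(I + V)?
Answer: 4 - 4*sqrt(22) ≈ -14.762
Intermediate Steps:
C(Z) = -7 + Z
G(I) = sqrt(18 + I) (G(I) = sqrt(I + 18) = sqrt(18 + I))
z = 17 (z = 13 - (-7 + 3) = 13 - 1*(-4) = 13 + 4 = 17)
-k(z, G(K(4))) = -(-4 + 4*sqrt(18 + 4)) = -(-4 + 4*sqrt(22)) = 4 - 4*sqrt(22)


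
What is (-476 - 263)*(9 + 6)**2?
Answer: -166275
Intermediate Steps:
(-476 - 263)*(9 + 6)**2 = -739*15**2 = -739*225 = -166275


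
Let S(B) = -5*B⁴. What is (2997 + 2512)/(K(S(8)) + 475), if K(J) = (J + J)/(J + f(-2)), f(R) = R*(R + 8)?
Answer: 4031801/349095 ≈ 11.549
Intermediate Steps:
f(R) = R*(8 + R)
K(J) = 2*J/(-12 + J) (K(J) = (J + J)/(J - 2*(8 - 2)) = (2*J)/(J - 2*6) = (2*J)/(J - 12) = (2*J)/(-12 + J) = 2*J/(-12 + J))
(2997 + 2512)/(K(S(8)) + 475) = (2997 + 2512)/(2*(-5*8⁴)/(-12 - 5*8⁴) + 475) = 5509/(2*(-5*4096)/(-12 - 5*4096) + 475) = 5509/(2*(-20480)/(-12 - 20480) + 475) = 5509/(2*(-20480)/(-20492) + 475) = 5509/(2*(-20480)*(-1/20492) + 475) = 5509/(10240/5123 + 475) = 5509/(2443665/5123) = 5509*(5123/2443665) = 4031801/349095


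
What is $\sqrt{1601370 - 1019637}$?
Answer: $3 \sqrt{64637} \approx 762.71$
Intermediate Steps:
$\sqrt{1601370 - 1019637} = \sqrt{581733} = 3 \sqrt{64637}$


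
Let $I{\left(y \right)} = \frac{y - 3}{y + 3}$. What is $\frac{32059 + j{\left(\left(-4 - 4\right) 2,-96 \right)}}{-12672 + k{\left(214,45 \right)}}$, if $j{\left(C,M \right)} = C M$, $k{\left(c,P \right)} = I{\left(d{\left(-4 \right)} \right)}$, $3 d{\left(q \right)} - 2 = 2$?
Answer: $- \frac{436735}{164741} \approx -2.651$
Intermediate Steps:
$d{\left(q \right)} = \frac{4}{3}$ ($d{\left(q \right)} = \frac{2}{3} + \frac{1}{3} \cdot 2 = \frac{2}{3} + \frac{2}{3} = \frac{4}{3}$)
$I{\left(y \right)} = \frac{-3 + y}{3 + y}$
$k{\left(c,P \right)} = - \frac{5}{13}$ ($k{\left(c,P \right)} = \frac{-3 + \frac{4}{3}}{3 + \frac{4}{3}} = \frac{1}{\frac{13}{3}} \left(- \frac{5}{3}\right) = \frac{3}{13} \left(- \frac{5}{3}\right) = - \frac{5}{13}$)
$\frac{32059 + j{\left(\left(-4 - 4\right) 2,-96 \right)}}{-12672 + k{\left(214,45 \right)}} = \frac{32059 + \left(-4 - 4\right) 2 \left(-96\right)}{-12672 - \frac{5}{13}} = \frac{32059 + \left(-8\right) 2 \left(-96\right)}{- \frac{164741}{13}} = \left(32059 - -1536\right) \left(- \frac{13}{164741}\right) = \left(32059 + 1536\right) \left(- \frac{13}{164741}\right) = 33595 \left(- \frac{13}{164741}\right) = - \frac{436735}{164741}$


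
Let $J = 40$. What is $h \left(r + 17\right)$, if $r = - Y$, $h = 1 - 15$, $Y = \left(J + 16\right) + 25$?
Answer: $896$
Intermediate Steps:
$Y = 81$ ($Y = \left(40 + 16\right) + 25 = 56 + 25 = 81$)
$h = -14$ ($h = 1 - 15 = -14$)
$r = -81$ ($r = \left(-1\right) 81 = -81$)
$h \left(r + 17\right) = - 14 \left(-81 + 17\right) = \left(-14\right) \left(-64\right) = 896$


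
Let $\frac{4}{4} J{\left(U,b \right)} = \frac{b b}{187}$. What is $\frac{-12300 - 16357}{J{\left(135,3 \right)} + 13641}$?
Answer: $- \frac{5358859}{2550876} \approx -2.1008$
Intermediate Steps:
$J{\left(U,b \right)} = \frac{b^{2}}{187}$ ($J{\left(U,b \right)} = \frac{b b}{187} = b^{2} \cdot \frac{1}{187} = \frac{b^{2}}{187}$)
$\frac{-12300 - 16357}{J{\left(135,3 \right)} + 13641} = \frac{-12300 - 16357}{\frac{3^{2}}{187} + 13641} = - \frac{28657}{\frac{1}{187} \cdot 9 + 13641} = - \frac{28657}{\frac{9}{187} + 13641} = - \frac{28657}{\frac{2550876}{187}} = \left(-28657\right) \frac{187}{2550876} = - \frac{5358859}{2550876}$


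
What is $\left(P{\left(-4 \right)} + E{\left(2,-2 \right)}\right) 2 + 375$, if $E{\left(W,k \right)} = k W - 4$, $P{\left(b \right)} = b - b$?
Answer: $359$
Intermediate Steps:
$P{\left(b \right)} = 0$
$E{\left(W,k \right)} = -4 + W k$ ($E{\left(W,k \right)} = W k - 4 = -4 + W k$)
$\left(P{\left(-4 \right)} + E{\left(2,-2 \right)}\right) 2 + 375 = \left(0 + \left(-4 + 2 \left(-2\right)\right)\right) 2 + 375 = \left(0 - 8\right) 2 + 375 = \left(-8\right) 2 + 375 = -16 + 375 = 359$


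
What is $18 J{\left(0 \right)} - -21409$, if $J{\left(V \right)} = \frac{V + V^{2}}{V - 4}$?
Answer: $21409$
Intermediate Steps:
$J{\left(V \right)} = \frac{V + V^{2}}{-4 + V}$
$18 J{\left(0 \right)} - -21409 = 18 \frac{0 \left(1 + 0\right)}{-4 + 0} - -21409 = 18 \cdot 0 \frac{1}{-4} \cdot 1 + 21409 = 18 \cdot 0 \left(- \frac{1}{4}\right) 1 + 21409 = 18 \cdot 0 + 21409 = 0 + 21409 = 21409$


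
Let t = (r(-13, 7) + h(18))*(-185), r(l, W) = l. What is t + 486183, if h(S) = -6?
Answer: 489698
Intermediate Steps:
t = 3515 (t = (-13 - 6)*(-185) = -19*(-185) = 3515)
t + 486183 = 3515 + 486183 = 489698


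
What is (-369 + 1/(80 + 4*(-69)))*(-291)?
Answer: 21046575/196 ≈ 1.0738e+5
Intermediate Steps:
(-369 + 1/(80 + 4*(-69)))*(-291) = (-369 + 1/(80 - 276))*(-291) = (-369 + 1/(-196))*(-291) = (-369 - 1/196)*(-291) = -72325/196*(-291) = 21046575/196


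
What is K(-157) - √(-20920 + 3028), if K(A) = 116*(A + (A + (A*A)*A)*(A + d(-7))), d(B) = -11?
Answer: 75419516188 - 6*I*√497 ≈ 7.5419e+10 - 133.76*I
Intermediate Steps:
K(A) = 116*A + 116*(-11 + A)*(A + A³) (K(A) = 116*(A + (A + (A*A)*A)*(A - 11)) = 116*(A + (A + A²*A)*(-11 + A)) = 116*(A + (A + A³)*(-11 + A)) = 116*(A + (-11 + A)*(A + A³)) = 116*A + 116*(-11 + A)*(A + A³))
K(-157) - √(-20920 + 3028) = 116*(-157)*(-10 - 157 + (-157)³ - 11*(-157)²) - √(-20920 + 3028) = 116*(-157)*(-10 - 157 - 3869893 - 11*24649) - √(-17892) = 116*(-157)*(-10 - 157 - 3869893 - 271139) - 6*I*√497 = 116*(-157)*(-4141199) - 6*I*√497 = 75419516188 - 6*I*√497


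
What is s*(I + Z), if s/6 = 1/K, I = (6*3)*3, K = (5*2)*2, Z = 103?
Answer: 471/10 ≈ 47.100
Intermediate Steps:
K = 20 (K = 10*2 = 20)
I = 54 (I = 18*3 = 54)
s = 3/10 (s = 6/20 = 6*(1/20) = 3/10 ≈ 0.30000)
s*(I + Z) = 3*(54 + 103)/10 = (3/10)*157 = 471/10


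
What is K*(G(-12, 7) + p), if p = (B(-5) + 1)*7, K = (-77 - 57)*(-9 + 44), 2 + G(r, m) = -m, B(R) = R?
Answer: 173530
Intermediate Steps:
G(r, m) = -2 - m
K = -4690 (K = -134*35 = -4690)
p = -28 (p = (-5 + 1)*7 = -4*7 = -28)
K*(G(-12, 7) + p) = -4690*((-2 - 1*7) - 28) = -4690*((-2 - 7) - 28) = -4690*(-9 - 28) = -4690*(-37) = 173530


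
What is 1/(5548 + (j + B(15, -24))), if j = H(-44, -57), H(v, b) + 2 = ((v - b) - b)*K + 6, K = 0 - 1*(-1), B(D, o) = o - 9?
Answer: 1/5589 ≈ 0.00017892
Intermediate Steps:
B(D, o) = -9 + o
K = 1 (K = 0 + 1 = 1)
H(v, b) = 4 + v - 2*b (H(v, b) = -2 + (((v - b) - b)*1 + 6) = -2 + ((v - 2*b)*1 + 6) = -2 + ((v - 2*b) + 6) = -2 + (6 + v - 2*b) = 4 + v - 2*b)
j = 74 (j = 4 - 44 - 2*(-57) = 4 - 44 + 114 = 74)
1/(5548 + (j + B(15, -24))) = 1/(5548 + (74 + (-9 - 24))) = 1/(5548 + (74 - 33)) = 1/(5548 + 41) = 1/5589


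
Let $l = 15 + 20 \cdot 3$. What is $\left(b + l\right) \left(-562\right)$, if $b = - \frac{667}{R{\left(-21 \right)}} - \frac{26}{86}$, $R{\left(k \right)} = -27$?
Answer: $- \frac{64857610}{1161} \approx -55864.0$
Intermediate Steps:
$l = 75$ ($l = 15 + 60 = 75$)
$b = \frac{28330}{1161}$ ($b = - \frac{667}{-27} - \frac{26}{86} = \left(-667\right) \left(- \frac{1}{27}\right) - \frac{13}{43} = \frac{667}{27} - \frac{13}{43} = \frac{28330}{1161} \approx 24.401$)
$\left(b + l\right) \left(-562\right) = \left(\frac{28330}{1161} + 75\right) \left(-562\right) = \frac{115405}{1161} \left(-562\right) = - \frac{64857610}{1161}$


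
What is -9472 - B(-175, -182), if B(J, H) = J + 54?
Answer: -9351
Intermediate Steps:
B(J, H) = 54 + J
-9472 - B(-175, -182) = -9472 - (54 - 175) = -9472 - 1*(-121) = -9472 + 121 = -9351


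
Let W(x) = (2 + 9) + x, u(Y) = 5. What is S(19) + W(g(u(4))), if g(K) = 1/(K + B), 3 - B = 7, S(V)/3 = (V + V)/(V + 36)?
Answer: 774/55 ≈ 14.073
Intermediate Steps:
S(V) = 6*V/(36 + V) (S(V) = 3*((V + V)/(V + 36)) = 3*((2*V)/(36 + V)) = 3*(2*V/(36 + V)) = 6*V/(36 + V))
B = -4 (B = 3 - 1*7 = 3 - 7 = -4)
g(K) = 1/(-4 + K) (g(K) = 1/(K - 4) = 1/(-4 + K))
W(x) = 11 + x
S(19) + W(g(u(4))) = 6*19/(36 + 19) + (11 + 1/(-4 + 5)) = 6*19/55 + (11 + 1/1) = 6*19*(1/55) + (11 + 1) = 114/55 + 12 = 774/55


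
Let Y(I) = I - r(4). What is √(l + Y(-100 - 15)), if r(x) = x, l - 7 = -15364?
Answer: 2*I*√3869 ≈ 124.4*I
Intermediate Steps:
l = -15357 (l = 7 - 15364 = -15357)
Y(I) = -4 + I (Y(I) = I - 1*4 = I - 4 = -4 + I)
√(l + Y(-100 - 15)) = √(-15357 + (-4 + (-100 - 15))) = √(-15357 + (-4 - 115)) = √(-15357 - 119) = √(-15476) = 2*I*√3869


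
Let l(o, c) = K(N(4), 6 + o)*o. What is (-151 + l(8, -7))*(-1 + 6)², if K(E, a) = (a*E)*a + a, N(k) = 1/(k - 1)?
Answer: 36275/3 ≈ 12092.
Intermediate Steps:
N(k) = 1/(-1 + k)
K(E, a) = a + E*a² (K(E, a) = (E*a)*a + a = E*a² + a = a + E*a²)
l(o, c) = o*(3 + o/3)*(6 + o) (l(o, c) = ((6 + o)*(1 + (6 + o)/(-1 + 4)))*o = ((6 + o)*(1 + (6 + o)/3))*o = ((6 + o)*(1 + (2 + o/3)))*o = ((6 + o)*(3 + o/3))*o = ((3 + o/3)*(6 + o))*o = o*(3 + o/3)*(6 + o))
(-151 + l(8, -7))*(-1 + 6)² = (-151 + (⅓)*8*(6 + 8)*(9 + 8))*(-1 + 6)² = (-151 + (⅓)*8*14*17)*5² = (-151 + 1904/3)*25 = (1451/3)*25 = 36275/3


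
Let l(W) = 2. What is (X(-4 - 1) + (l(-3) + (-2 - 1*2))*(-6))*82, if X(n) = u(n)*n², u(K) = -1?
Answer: -1066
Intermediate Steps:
X(n) = -n²
(X(-4 - 1) + (l(-3) + (-2 - 1*2))*(-6))*82 = (-(-4 - 1)² + (2 + (-2 - 1*2))*(-6))*82 = (-1*(-5)² + (2 + (-2 - 2))*(-6))*82 = (-1*25 + (2 - 4)*(-6))*82 = (-25 - 2*(-6))*82 = (-25 + 12)*82 = -13*82 = -1066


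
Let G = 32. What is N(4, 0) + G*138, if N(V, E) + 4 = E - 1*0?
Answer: 4412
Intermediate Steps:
N(V, E) = -4 + E (N(V, E) = -4 + (E - 1*0) = -4 + (E + 0) = -4 + E)
N(4, 0) + G*138 = (-4 + 0) + 32*138 = -4 + 4416 = 4412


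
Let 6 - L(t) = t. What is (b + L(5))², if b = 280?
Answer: 78961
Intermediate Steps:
L(t) = 6 - t
(b + L(5))² = (280 + (6 - 1*5))² = (280 + (6 - 5))² = (280 + 1)² = 281² = 78961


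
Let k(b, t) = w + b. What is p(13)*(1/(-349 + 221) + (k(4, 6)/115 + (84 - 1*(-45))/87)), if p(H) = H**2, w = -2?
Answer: 107661281/426880 ≈ 252.21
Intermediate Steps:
k(b, t) = -2 + b
p(13)*(1/(-349 + 221) + (k(4, 6)/115 + (84 - 1*(-45))/87)) = 13**2*(1/(-349 + 221) + ((-2 + 4)/115 + (84 - 1*(-45))/87)) = 169*(1/(-128) + (2*(1/115) + (84 + 45)*(1/87))) = 169*(-1/128 + (2/115 + 129*(1/87))) = 169*(-1/128 + (2/115 + 43/29)) = 169*(-1/128 + 5003/3335) = 169*(637049/426880) = 107661281/426880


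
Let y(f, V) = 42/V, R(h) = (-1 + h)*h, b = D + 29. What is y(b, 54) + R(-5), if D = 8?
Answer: 277/9 ≈ 30.778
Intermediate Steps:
b = 37 (b = 8 + 29 = 37)
R(h) = h*(-1 + h)
y(b, 54) + R(-5) = 42/54 - 5*(-1 - 5) = 42*(1/54) - 5*(-6) = 7/9 + 30 = 277/9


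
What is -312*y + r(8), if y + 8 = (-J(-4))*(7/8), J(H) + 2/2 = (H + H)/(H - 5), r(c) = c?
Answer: 7421/3 ≈ 2473.7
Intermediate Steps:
J(H) = -1 + 2*H/(-5 + H) (J(H) = -1 + (H + H)/(H - 5) = -1 + (2*H)/(-5 + H) = -1 + 2*H/(-5 + H))
y = -569/72 (y = -8 + (-(5 - 4)/(-5 - 4))*(7/8) = -8 + (-1/(-9))*(7*(⅛)) = -8 - (-1)/9*(7/8) = -8 - 1*(-⅑)*(7/8) = -8 + (⅑)*(7/8) = -8 + 7/72 = -569/72 ≈ -7.9028)
-312*y + r(8) = -312*(-569/72) + 8 = 7397/3 + 8 = 7421/3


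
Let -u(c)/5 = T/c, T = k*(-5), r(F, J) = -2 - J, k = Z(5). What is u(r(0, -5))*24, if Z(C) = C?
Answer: 1000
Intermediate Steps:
k = 5
T = -25 (T = 5*(-5) = -25)
u(c) = 125/c (u(c) = -(-125)/c = 125/c)
u(r(0, -5))*24 = (125/(-2 - 1*(-5)))*24 = (125/(-2 + 5))*24 = (125/3)*24 = 1000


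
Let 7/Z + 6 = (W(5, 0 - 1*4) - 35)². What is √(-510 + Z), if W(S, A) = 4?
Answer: I*√465126065/955 ≈ 22.583*I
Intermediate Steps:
Z = 7/955 (Z = 7/(-6 + (4 - 35)²) = 7/(-6 + (-31)²) = 7/(-6 + 961) = 7/955 ≈ 0.0073298)
√(-510 + Z) = √(-510 + 7/955) = √(-487043/955) = I*√465126065/955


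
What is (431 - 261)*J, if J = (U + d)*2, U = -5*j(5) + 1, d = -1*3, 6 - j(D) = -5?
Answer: -19380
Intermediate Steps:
j(D) = 11 (j(D) = 6 - 1*(-5) = 6 + 5 = 11)
d = -3
U = -54 (U = -5*11 + 1 = -55 + 1 = -54)
J = -114 (J = (-54 - 3)*2 = -57*2 = -114)
(431 - 261)*J = (431 - 261)*(-114) = 170*(-114) = -19380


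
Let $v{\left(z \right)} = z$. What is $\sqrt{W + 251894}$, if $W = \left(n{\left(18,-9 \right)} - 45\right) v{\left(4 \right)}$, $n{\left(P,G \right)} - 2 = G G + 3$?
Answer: $\sqrt{252058} \approx 502.05$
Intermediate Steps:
$n{\left(P,G \right)} = 5 + G^{2}$ ($n{\left(P,G \right)} = 2 + \left(G G + 3\right) = 2 + \left(G^{2} + 3\right) = 2 + \left(3 + G^{2}\right) = 5 + G^{2}$)
$W = 164$ ($W = \left(\left(5 + \left(-9\right)^{2}\right) - 45\right) 4 = \left(\left(5 + 81\right) - 45\right) 4 = \left(86 - 45\right) 4 = 41 \cdot 4 = 164$)
$\sqrt{W + 251894} = \sqrt{164 + 251894} = \sqrt{252058}$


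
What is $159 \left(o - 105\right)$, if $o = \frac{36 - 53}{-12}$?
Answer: $- \frac{65879}{4} \approx -16470.0$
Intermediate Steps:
$o = \frac{17}{12}$ ($o = \left(36 - 53\right) \left(- \frac{1}{12}\right) = \left(-17\right) \left(- \frac{1}{12}\right) = \frac{17}{12} \approx 1.4167$)
$159 \left(o - 105\right) = 159 \left(\frac{17}{12} - 105\right) = 159 \left(- \frac{1243}{12}\right) = - \frac{65879}{4}$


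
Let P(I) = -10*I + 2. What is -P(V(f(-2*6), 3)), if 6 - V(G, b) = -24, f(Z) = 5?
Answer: 298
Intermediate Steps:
V(G, b) = 30 (V(G, b) = 6 - 1*(-24) = 6 + 24 = 30)
P(I) = 2 - 10*I
-P(V(f(-2*6), 3)) = -(2 - 10*30) = -(2 - 300) = -1*(-298) = 298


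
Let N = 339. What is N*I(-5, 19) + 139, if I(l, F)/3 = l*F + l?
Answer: -101561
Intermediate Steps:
I(l, F) = 3*l + 3*F*l (I(l, F) = 3*(l*F + l) = 3*(F*l + l) = 3*(l + F*l) = 3*l + 3*F*l)
N*I(-5, 19) + 139 = 339*(3*(-5)*(1 + 19)) + 139 = 339*(3*(-5)*20) + 139 = 339*(-300) + 139 = -101700 + 139 = -101561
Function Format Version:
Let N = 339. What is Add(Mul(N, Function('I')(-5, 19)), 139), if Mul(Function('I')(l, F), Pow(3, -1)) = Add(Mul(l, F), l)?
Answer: -101561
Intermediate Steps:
Function('I')(l, F) = Add(Mul(3, l), Mul(3, F, l)) (Function('I')(l, F) = Mul(3, Add(Mul(l, F), l)) = Mul(3, Add(Mul(F, l), l)) = Mul(3, Add(l, Mul(F, l))) = Add(Mul(3, l), Mul(3, F, l)))
Add(Mul(N, Function('I')(-5, 19)), 139) = Add(Mul(339, Mul(3, -5, Add(1, 19))), 139) = Add(Mul(339, Mul(3, -5, 20)), 139) = Add(Mul(339, -300), 139) = Add(-101700, 139) = -101561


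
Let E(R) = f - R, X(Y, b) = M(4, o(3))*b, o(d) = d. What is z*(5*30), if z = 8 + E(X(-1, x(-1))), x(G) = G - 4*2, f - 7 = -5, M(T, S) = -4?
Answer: -3900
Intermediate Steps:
f = 2 (f = 7 - 5 = 2)
x(G) = -8 + G (x(G) = G - 8 = -8 + G)
X(Y, b) = -4*b
E(R) = 2 - R
z = -26 (z = 8 + (2 - (-4)*(-8 - 1)) = 8 + (2 - (-4)*(-9)) = 8 + (2 - 1*36) = 8 + (2 - 36) = 8 - 34 = -26)
z*(5*30) = -130*30 = -26*150 = -3900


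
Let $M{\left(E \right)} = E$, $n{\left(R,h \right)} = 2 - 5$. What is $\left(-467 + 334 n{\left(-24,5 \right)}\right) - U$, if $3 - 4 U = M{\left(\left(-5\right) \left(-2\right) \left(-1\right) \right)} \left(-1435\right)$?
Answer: $\frac{8471}{4} \approx 2117.8$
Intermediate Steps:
$n{\left(R,h \right)} = -3$ ($n{\left(R,h \right)} = 2 - 5 = -3$)
$U = - \frac{14347}{4}$ ($U = \frac{3}{4} - \frac{\left(-5\right) \left(-2\right) \left(-1\right) \left(-1435\right)}{4} = \frac{3}{4} - \frac{10 \left(-1\right) \left(-1435\right)}{4} = \frac{3}{4} - \frac{\left(-10\right) \left(-1435\right)}{4} = \frac{3}{4} - \frac{7175}{2} = - \frac{14347}{4} \approx -3586.8$)
$\left(-467 + 334 n{\left(-24,5 \right)}\right) - U = \left(-467 + 334 \left(-3\right)\right) - - \frac{14347}{4} = \left(-467 - 1002\right) + \frac{14347}{4} = -1469 + \frac{14347}{4} = \frac{8471}{4}$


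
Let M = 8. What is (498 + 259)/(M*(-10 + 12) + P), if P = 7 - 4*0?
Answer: 757/23 ≈ 32.913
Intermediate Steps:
P = 7 (P = 7 + 0 = 7)
(498 + 259)/(M*(-10 + 12) + P) = (498 + 259)/(8*(-10 + 12) + 7) = 757/(8*2 + 7) = 757/(16 + 7) = 757/23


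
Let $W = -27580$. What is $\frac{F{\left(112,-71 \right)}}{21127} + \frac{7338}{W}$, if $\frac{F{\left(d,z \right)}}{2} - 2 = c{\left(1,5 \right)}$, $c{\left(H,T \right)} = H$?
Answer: $- \frac{77432223}{291341330} \approx -0.26578$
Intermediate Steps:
$F{\left(d,z \right)} = 6$ ($F{\left(d,z \right)} = 4 + 2 \cdot 1 = 4 + 2 = 6$)
$\frac{F{\left(112,-71 \right)}}{21127} + \frac{7338}{W} = \frac{6}{21127} + \frac{7338}{-27580} = 6 \cdot \frac{1}{21127} + 7338 \left(- \frac{1}{27580}\right) = \frac{6}{21127} - \frac{3669}{13790} = - \frac{77432223}{291341330}$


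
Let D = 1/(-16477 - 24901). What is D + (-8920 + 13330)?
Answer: 182476979/41378 ≈ 4410.0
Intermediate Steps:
D = -1/41378 (D = 1/(-41378) = -1/41378 ≈ -2.4167e-5)
D + (-8920 + 13330) = -1/41378 + (-8920 + 13330) = -1/41378 + 4410 = 182476979/41378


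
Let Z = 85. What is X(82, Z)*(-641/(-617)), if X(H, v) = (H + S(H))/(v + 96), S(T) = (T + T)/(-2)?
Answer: 0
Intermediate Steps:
S(T) = -T (S(T) = (2*T)*(-½) = -T)
X(H, v) = 0 (X(H, v) = (H - H)/(v + 96) = 0/(96 + v) = 0)
X(82, Z)*(-641/(-617)) = 0*(-641/(-617)) = 0*(-641*(-1/617)) = 0*(641/617) = 0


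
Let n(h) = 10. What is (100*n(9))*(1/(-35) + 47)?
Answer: 328800/7 ≈ 46971.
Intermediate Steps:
(100*n(9))*(1/(-35) + 47) = (100*10)*(1/(-35) + 47) = 1000*(-1/35 + 47) = 1000*(1644/35) = 328800/7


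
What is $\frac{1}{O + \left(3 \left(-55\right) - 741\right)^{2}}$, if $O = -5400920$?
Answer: $- \frac{1}{4580084} \approx -2.1834 \cdot 10^{-7}$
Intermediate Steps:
$\frac{1}{O + \left(3 \left(-55\right) - 741\right)^{2}} = \frac{1}{-5400920 + \left(3 \left(-55\right) - 741\right)^{2}} = \frac{1}{-5400920 + \left(-165 - 741\right)^{2}} = \frac{1}{-5400920 + \left(-906\right)^{2}} = \frac{1}{-5400920 + 820836} = \frac{1}{-4580084} = - \frac{1}{4580084}$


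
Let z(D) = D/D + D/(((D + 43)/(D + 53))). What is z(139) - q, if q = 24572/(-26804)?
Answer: 90586948/609791 ≈ 148.55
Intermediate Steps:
q = -6143/6701 (q = 24572*(-1/26804) = -6143/6701 ≈ -0.91673)
z(D) = 1 + D*(53 + D)/(43 + D) (z(D) = 1 + D/(((43 + D)/(53 + D))) = 1 + D*((53 + D)/(43 + D)) = 1 + D*(53 + D)/(43 + D))
z(139) - q = (43 + 139² + 54*139)/(43 + 139) - 1*(-6143/6701) = (43 + 19321 + 7506)/182 + 6143/6701 = (1/182)*26870 + 6143/6701 = 13435/91 + 6143/6701 = 90586948/609791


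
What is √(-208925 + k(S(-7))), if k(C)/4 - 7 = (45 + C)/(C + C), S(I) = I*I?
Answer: I*√10235765/7 ≈ 457.05*I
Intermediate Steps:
S(I) = I²
k(C) = 28 + 2*(45 + C)/C (k(C) = 28 + 4*((45 + C)/(C + C)) = 28 + 4*((45 + C)/((2*C))) = 28 + 4*((45 + C)*(1/(2*C))) = 28 + 4*((45 + C)/(2*C)) = 28 + 2*(45 + C)/C)
√(-208925 + k(S(-7))) = √(-208925 + (30 + 90/((-7)²))) = √(-208925 + (30 + 90/49)) = √(-208925 + 1560/49) = √(-10235765/49) = I*√10235765/7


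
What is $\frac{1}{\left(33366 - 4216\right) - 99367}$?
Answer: $- \frac{1}{70217} \approx -1.4242 \cdot 10^{-5}$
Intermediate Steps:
$\frac{1}{\left(33366 - 4216\right) - 99367} = \frac{1}{29150 - 99367} = \frac{1}{-70217} = - \frac{1}{70217}$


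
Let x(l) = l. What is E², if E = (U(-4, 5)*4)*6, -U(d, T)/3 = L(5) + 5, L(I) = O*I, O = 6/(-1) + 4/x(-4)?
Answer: 4665600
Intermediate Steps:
O = -7 (O = 6/(-1) + 4/(-4) = 6*(-1) + 4*(-¼) = -6 - 1 = -7)
L(I) = -7*I
U(d, T) = 90 (U(d, T) = -3*(-7*5 + 5) = -3*(-35 + 5) = -3*(-30) = 90)
E = 2160 (E = (90*4)*6 = 360*6 = 2160)
E² = 2160² = 4665600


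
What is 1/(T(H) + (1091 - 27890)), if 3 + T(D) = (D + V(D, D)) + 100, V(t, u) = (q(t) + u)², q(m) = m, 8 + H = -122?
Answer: 1/40768 ≈ 2.4529e-5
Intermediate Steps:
H = -130 (H = -8 - 122 = -130)
V(t, u) = (t + u)²
T(D) = 97 + D + 4*D² (T(D) = -3 + ((D + (D + D)²) + 100) = -3 + ((D + (2*D)²) + 100) = -3 + ((D + 4*D²) + 100) = -3 + (100 + D + 4*D²) = 97 + D + 4*D²)
1/(T(H) + (1091 - 27890)) = 1/((97 - 130 + 4*(-130)²) + (1091 - 27890)) = 1/((97 - 130 + 4*16900) - 26799) = 1/((97 - 130 + 67600) - 26799) = 1/(67567 - 26799) = 1/40768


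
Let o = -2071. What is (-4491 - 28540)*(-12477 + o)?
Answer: 480534988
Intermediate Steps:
(-4491 - 28540)*(-12477 + o) = (-4491 - 28540)*(-12477 - 2071) = -33031*(-14548) = 480534988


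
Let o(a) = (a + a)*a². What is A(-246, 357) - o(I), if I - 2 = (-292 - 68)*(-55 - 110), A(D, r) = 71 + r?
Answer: -419211509745188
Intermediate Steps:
I = 59402 (I = 2 + (-292 - 68)*(-55 - 110) = 2 - 360*(-165) = 2 + 59400 = 59402)
o(a) = 2*a³ (o(a) = (2*a)*a² = 2*a³)
A(-246, 357) - o(I) = (71 + 357) - 2*59402³ = 428 - 2*209605754872808 = 428 - 1*419211509745616 = 428 - 419211509745616 = -419211509745188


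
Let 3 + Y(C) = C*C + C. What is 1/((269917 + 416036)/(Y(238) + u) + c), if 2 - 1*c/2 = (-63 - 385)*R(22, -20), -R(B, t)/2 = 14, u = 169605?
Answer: -226484/5680438703 ≈ -3.9871e-5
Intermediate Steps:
R(B, t) = -28 (R(B, t) = -2*14 = -28)
Y(C) = -3 + C + C**2 (Y(C) = -3 + (C*C + C) = -3 + (C**2 + C) = -3 + (C + C**2) = -3 + C + C**2)
c = -25084 (c = 4 - 2*(-63 - 385)*(-28) = 4 - (-896)*(-28) = 4 - 2*12544 = 4 - 25088 = -25084)
1/((269917 + 416036)/(Y(238) + u) + c) = 1/((269917 + 416036)/((-3 + 238 + 238**2) + 169605) - 25084) = 1/(685953/((-3 + 238 + 56644) + 169605) - 25084) = 1/(685953/(56879 + 169605) - 25084) = 1/(685953/226484 - 25084) = 1/(-5680438703/226484) = -226484/5680438703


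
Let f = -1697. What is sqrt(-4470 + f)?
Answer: I*sqrt(6167) ≈ 78.53*I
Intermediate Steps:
sqrt(-4470 + f) = sqrt(-4470 - 1697) = sqrt(-6167) = I*sqrt(6167)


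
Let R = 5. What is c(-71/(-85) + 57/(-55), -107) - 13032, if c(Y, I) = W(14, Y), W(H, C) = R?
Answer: -13027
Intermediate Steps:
W(H, C) = 5
c(Y, I) = 5
c(-71/(-85) + 57/(-55), -107) - 13032 = 5 - 13032 = -13027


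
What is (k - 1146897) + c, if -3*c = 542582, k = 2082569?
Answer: 2264434/3 ≈ 7.5481e+5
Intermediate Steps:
c = -542582/3 (c = -1/3*542582 = -542582/3 ≈ -1.8086e+5)
(k - 1146897) + c = (2082569 - 1146897) - 542582/3 = 935672 - 542582/3 = 2264434/3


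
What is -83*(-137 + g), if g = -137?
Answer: 22742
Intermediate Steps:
-83*(-137 + g) = -83*(-137 - 137) = -83*(-274) = 22742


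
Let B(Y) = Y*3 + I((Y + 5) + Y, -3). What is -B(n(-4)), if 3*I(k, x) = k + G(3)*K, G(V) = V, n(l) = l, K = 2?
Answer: 11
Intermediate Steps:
I(k, x) = 2 + k/3 (I(k, x) = (k + 3*2)/3 = (k + 6)/3 = (6 + k)/3 = 2 + k/3)
B(Y) = 11/3 + 11*Y/3 (B(Y) = Y*3 + (2 + ((Y + 5) + Y)/3) = 3*Y + (2 + ((5 + Y) + Y)/3) = 3*Y + (2 + (5 + 2*Y)/3) = 3*Y + (2 + (5/3 + 2*Y/3)) = 3*Y + (11/3 + 2*Y/3) = 11/3 + 11*Y/3)
-B(n(-4)) = -(11/3 + (11/3)*(-4)) = -(11/3 - 44/3) = -1*(-11) = 11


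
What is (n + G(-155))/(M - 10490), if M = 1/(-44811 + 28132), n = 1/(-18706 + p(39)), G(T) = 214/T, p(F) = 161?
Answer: 13239073003/100585187740345 ≈ 0.00013162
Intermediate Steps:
n = -1/18545 (n = 1/(-18706 + 161) = 1/(-18545) = -1/18545 ≈ -5.3923e-5)
M = -1/16679 (M = 1/(-16679) = -1/16679 ≈ -5.9956e-5)
(n + G(-155))/(M - 10490) = (-1/18545 + 214/(-155))/(-1/16679 - 10490) = (-1/18545 + 214*(-1/155))/(-174962711/16679) = (-1/18545 - 214/155)*(-16679/174962711) = -793757/574895*(-16679/174962711) = 13239073003/100585187740345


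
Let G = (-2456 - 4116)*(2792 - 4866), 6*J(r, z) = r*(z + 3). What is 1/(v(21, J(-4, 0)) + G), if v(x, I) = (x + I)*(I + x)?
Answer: 1/13630689 ≈ 7.3364e-8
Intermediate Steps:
J(r, z) = r*(3 + z)/6 (J(r, z) = (r*(z + 3))/6 = (r*(3 + z))/6 = r*(3 + z)/6)
v(x, I) = (I + x)² (v(x, I) = (I + x)*(I + x) = (I + x)²)
G = 13630328 (G = -6572*(-2074) = 13630328)
1/(v(21, J(-4, 0)) + G) = 1/(((⅙)*(-4)*(3 + 0) + 21)² + 13630328) = 1/(((⅙)*(-4)*3 + 21)² + 13630328) = 1/((-2 + 21)² + 13630328) = 1/(19² + 13630328) = 1/(361 + 13630328) = 1/13630689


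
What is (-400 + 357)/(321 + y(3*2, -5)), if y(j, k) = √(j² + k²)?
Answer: -13803/102980 + 43*√61/102980 ≈ -0.13077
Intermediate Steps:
(-400 + 357)/(321 + y(3*2, -5)) = (-400 + 357)/(321 + √((3*2)² + (-5)²)) = -43/(321 + √(6² + 25)) = -43/(321 + √(36 + 25)) = -43/(321 + √61)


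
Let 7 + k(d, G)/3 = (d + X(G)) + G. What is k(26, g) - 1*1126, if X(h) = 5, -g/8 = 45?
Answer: -2134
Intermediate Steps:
g = -360 (g = -8*45 = -360)
k(d, G) = -6 + 3*G + 3*d (k(d, G) = -21 + 3*((d + 5) + G) = -21 + 3*((5 + d) + G) = -21 + 3*(5 + G + d) = -21 + (15 + 3*G + 3*d) = -6 + 3*G + 3*d)
k(26, g) - 1*1126 = (-6 + 3*(-360) + 3*26) - 1*1126 = (-6 - 1080 + 78) - 1126 = -1008 - 1126 = -2134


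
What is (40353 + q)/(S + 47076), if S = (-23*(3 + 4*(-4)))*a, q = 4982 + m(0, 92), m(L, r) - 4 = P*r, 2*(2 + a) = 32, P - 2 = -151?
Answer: 31631/51262 ≈ 0.61705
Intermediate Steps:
P = -149 (P = 2 - 151 = -149)
a = 14 (a = -2 + (1/2)*32 = -2 + 16 = 14)
m(L, r) = 4 - 149*r
q = -8722 (q = 4982 + (4 - 149*92) = 4982 + (4 - 13708) = 4982 - 13704 = -8722)
S = 4186 (S = -23*(3 + 4*(-4))*14 = -23*(3 - 16)*14 = -23*(-13)*14 = 299*14 = 4186)
(40353 + q)/(S + 47076) = (40353 - 8722)/(4186 + 47076) = 31631/51262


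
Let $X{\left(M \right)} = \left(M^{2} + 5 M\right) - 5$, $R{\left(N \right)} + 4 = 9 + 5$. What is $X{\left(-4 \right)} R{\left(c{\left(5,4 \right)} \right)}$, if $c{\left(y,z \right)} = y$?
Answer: $-90$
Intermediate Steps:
$R{\left(N \right)} = 10$ ($R{\left(N \right)} = -4 + \left(9 + 5\right) = -4 + 14 = 10$)
$X{\left(M \right)} = -5 + M^{2} + 5 M$
$X{\left(-4 \right)} R{\left(c{\left(5,4 \right)} \right)} = \left(-5 + \left(-4\right)^{2} + 5 \left(-4\right)\right) 10 = \left(-5 + 16 - 20\right) 10 = \left(-9\right) 10 = -90$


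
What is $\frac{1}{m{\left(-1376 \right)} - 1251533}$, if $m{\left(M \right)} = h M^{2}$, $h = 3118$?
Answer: $\frac{1}{5902294835} \approx 1.6943 \cdot 10^{-10}$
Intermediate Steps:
$m{\left(M \right)} = 3118 M^{2}$
$\frac{1}{m{\left(-1376 \right)} - 1251533} = \frac{1}{3118 \left(-1376\right)^{2} - 1251533} = \frac{1}{3118 \cdot 1893376 - 1251533} = \frac{1}{5903546368 - 1251533} = \frac{1}{5902294835}$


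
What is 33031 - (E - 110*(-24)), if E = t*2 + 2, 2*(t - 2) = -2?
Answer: 30387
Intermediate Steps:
t = 1 (t = 2 + (1/2)*(-2) = 2 - 1 = 1)
E = 4 (E = 1*2 + 2 = 2 + 2 = 4)
33031 - (E - 110*(-24)) = 33031 - (4 - 110*(-24)) = 33031 - (4 + 2640) = 33031 - 1*2644 = 33031 - 2644 = 30387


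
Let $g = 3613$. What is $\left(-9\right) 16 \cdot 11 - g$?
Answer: $-5197$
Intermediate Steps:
$\left(-9\right) 16 \cdot 11 - g = \left(-9\right) 16 \cdot 11 - 3613 = \left(-144\right) 11 - 3613 = -1584 - 3613 = -5197$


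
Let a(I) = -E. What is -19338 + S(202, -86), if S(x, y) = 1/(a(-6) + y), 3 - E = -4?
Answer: -1798435/93 ≈ -19338.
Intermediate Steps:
E = 7 (E = 3 - 1*(-4) = 3 + 4 = 7)
a(I) = -7 (a(I) = -1*7 = -7)
S(x, y) = 1/(-7 + y)
-19338 + S(202, -86) = -19338 + 1/(-7 - 86) = -19338 + 1/(-93) = -19338 - 1/93 = -1798435/93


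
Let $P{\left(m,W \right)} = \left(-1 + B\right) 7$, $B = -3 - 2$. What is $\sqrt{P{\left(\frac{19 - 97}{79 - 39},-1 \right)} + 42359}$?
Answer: $\sqrt{42317} \approx 205.71$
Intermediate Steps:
$B = -5$
$P{\left(m,W \right)} = -42$ ($P{\left(m,W \right)} = \left(-1 - 5\right) 7 = \left(-6\right) 7 = -42$)
$\sqrt{P{\left(\frac{19 - 97}{79 - 39},-1 \right)} + 42359} = \sqrt{-42 + 42359} = \sqrt{42317}$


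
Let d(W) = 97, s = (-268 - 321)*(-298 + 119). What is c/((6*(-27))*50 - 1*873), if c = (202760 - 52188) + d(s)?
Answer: -16741/997 ≈ -16.791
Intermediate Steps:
s = 105431 (s = -589*(-179) = 105431)
c = 150669 (c = (202760 - 52188) + 97 = 150572 + 97 = 150669)
c/((6*(-27))*50 - 1*873) = 150669/((6*(-27))*50 - 1*873) = 150669/(-162*50 - 873) = 150669/(-8100 - 873) = 150669/(-8973) = 150669*(-1/8973) = -16741/997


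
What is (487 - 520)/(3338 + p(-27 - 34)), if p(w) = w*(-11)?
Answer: -33/4009 ≈ -0.0082315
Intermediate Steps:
p(w) = -11*w
(487 - 520)/(3338 + p(-27 - 34)) = (487 - 520)/(3338 - 11*(-27 - 34)) = -33/(3338 - 11*(-61)) = -33/(3338 + 671) = -33/4009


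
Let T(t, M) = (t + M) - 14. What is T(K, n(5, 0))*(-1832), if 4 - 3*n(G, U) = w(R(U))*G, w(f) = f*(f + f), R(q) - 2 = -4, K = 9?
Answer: 31144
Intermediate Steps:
R(q) = -2 (R(q) = 2 - 4 = -2)
w(f) = 2*f² (w(f) = f*(2*f) = 2*f²)
n(G, U) = 4/3 - 8*G/3 (n(G, U) = 4/3 - 2*(-2)²*G/3 = 4/3 - 2*4*G/3 = 4/3 - 8*G/3)
T(t, M) = -14 + M + t (T(t, M) = (M + t) - 14 = -14 + M + t)
T(K, n(5, 0))*(-1832) = (-14 + (4/3 - 8/3*5) + 9)*(-1832) = (-14 + (4/3 - 40/3) + 9)*(-1832) = (-14 - 12 + 9)*(-1832) = -17*(-1832) = 31144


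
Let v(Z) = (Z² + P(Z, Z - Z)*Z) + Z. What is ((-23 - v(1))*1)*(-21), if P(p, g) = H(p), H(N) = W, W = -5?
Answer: 420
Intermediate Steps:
H(N) = -5
P(p, g) = -5
v(Z) = Z² - 4*Z (v(Z) = (Z² - 5*Z) + Z = Z² - 4*Z)
((-23 - v(1))*1)*(-21) = ((-23 - (-4 + 1))*1)*(-21) = ((-23 - (-3))*1)*(-21) = ((-23 - 1*(-3))*1)*(-21) = ((-23 + 3)*1)*(-21) = -20*1*(-21) = -20*(-21) = 420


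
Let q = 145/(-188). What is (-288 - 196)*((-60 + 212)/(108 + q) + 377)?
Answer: -194326484/1061 ≈ -1.8315e+5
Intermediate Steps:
q = -145/188 (q = 145*(-1/188) = -145/188 ≈ -0.77128)
(-288 - 196)*((-60 + 212)/(108 + q) + 377) = (-288 - 196)*((-60 + 212)/(108 - 145/188) + 377) = -484*(152/(20159/188) + 377) = -484*(152*(188/20159) + 377) = -484*(1504/1061 + 377) = -484*401501/1061 = -194326484/1061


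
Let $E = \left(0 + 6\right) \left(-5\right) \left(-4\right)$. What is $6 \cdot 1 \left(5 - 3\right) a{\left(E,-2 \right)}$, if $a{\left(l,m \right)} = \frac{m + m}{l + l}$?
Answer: $- \frac{1}{5} \approx -0.2$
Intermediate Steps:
$E = 120$ ($E = 6 \left(-5\right) \left(-4\right) = \left(-30\right) \left(-4\right) = 120$)
$a{\left(l,m \right)} = \frac{m}{l}$ ($a{\left(l,m \right)} = \frac{2 m}{2 l} = 2 m \frac{1}{2 l} = \frac{m}{l}$)
$6 \cdot 1 \left(5 - 3\right) a{\left(E,-2 \right)} = 6 \cdot 1 \left(5 - 3\right) \left(- \frac{2}{120}\right) = 6 \cdot 1 \cdot 2 \left(\left(-2\right) \frac{1}{120}\right) = 6 \cdot 2 \left(- \frac{1}{60}\right) = 12 \left(- \frac{1}{60}\right) = - \frac{1}{5}$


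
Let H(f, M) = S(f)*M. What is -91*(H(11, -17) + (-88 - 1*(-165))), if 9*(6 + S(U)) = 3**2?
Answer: -14742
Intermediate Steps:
S(U) = -5 (S(U) = -6 + (1/9)*3**2 = -6 + (1/9)*9 = -6 + 1 = -5)
H(f, M) = -5*M
-91*(H(11, -17) + (-88 - 1*(-165))) = -91*(-5*(-17) + (-88 - 1*(-165))) = -91*(85 + (-88 + 165)) = -91*(85 + 77) = -91*162 = -14742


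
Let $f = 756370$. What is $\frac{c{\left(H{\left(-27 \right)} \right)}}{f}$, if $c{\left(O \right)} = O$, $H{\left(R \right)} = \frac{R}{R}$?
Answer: $\frac{1}{756370} \approx 1.3221 \cdot 10^{-6}$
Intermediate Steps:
$H{\left(R \right)} = 1$
$\frac{c{\left(H{\left(-27 \right)} \right)}}{f} = 1 \cdot \frac{1}{756370} = \frac{1}{756370}$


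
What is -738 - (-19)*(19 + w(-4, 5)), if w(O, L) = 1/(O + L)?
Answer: -358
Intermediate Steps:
w(O, L) = 1/(L + O)
-738 - (-19)*(19 + w(-4, 5)) = -738 - (-19)*(19 + 1/(5 - 4)) = -738 - (-19)*(19 + 1/1) = -738 - (-19)*(19 + 1) = -738 - (-19)*20 = -738 - 1*(-380) = -738 + 380 = -358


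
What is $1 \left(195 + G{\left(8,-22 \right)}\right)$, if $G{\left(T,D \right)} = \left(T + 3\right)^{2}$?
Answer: $316$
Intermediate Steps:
$G{\left(T,D \right)} = \left(3 + T\right)^{2}$
$1 \left(195 + G{\left(8,-22 \right)}\right) = 1 \left(195 + \left(3 + 8\right)^{2}\right) = 1 \left(195 + 11^{2}\right) = 1 \left(195 + 121\right) = 1 \cdot 316 = 316$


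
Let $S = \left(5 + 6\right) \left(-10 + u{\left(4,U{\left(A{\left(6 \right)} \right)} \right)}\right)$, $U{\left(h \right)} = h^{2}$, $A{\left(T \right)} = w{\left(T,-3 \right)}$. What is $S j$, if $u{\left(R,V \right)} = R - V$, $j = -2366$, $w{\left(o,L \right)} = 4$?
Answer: $572572$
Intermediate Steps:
$A{\left(T \right)} = 4$
$S = -242$ ($S = \left(5 + 6\right) \left(-10 + \left(4 - 4^{2}\right)\right) = 11 \left(-10 + \left(4 - 16\right)\right) = 11 \left(-10 - 12\right) = 11 \left(-22\right) = -242$)
$S j = \left(-242\right) \left(-2366\right) = 572572$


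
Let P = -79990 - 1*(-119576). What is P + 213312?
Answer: 252898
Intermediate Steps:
P = 39586 (P = -79990 + 119576 = 39586)
P + 213312 = 39586 + 213312 = 252898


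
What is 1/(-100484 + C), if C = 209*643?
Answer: 1/33903 ≈ 2.9496e-5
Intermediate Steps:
C = 134387
1/(-100484 + C) = 1/(-100484 + 134387) = 1/33903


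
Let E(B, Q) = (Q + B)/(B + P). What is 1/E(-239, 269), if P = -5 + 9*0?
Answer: -122/15 ≈ -8.1333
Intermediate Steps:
P = -5 (P = -5 + 0 = -5)
E(B, Q) = (B + Q)/(-5 + B) (E(B, Q) = (Q + B)/(B - 5) = (B + Q)/(-5 + B))
1/E(-239, 269) = 1/((-239 + 269)/(-5 - 239)) = 1/(30/(-244)) = 1/(-1/244*30) = 1/(-15/122) = -122/15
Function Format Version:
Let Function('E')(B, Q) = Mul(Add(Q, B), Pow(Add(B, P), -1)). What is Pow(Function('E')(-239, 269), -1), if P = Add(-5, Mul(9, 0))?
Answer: Rational(-122, 15) ≈ -8.1333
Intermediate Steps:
P = -5 (P = Add(-5, 0) = -5)
Function('E')(B, Q) = Mul(Pow(Add(-5, B), -1), Add(B, Q)) (Function('E')(B, Q) = Mul(Add(Q, B), Pow(Add(B, -5), -1)) = Mul(Add(B, Q), Pow(Add(-5, B), -1)) = Mul(Pow(Add(-5, B), -1), Add(B, Q)))
Pow(Function('E')(-239, 269), -1) = Pow(Mul(Pow(Add(-5, -239), -1), Add(-239, 269)), -1) = Pow(Mul(Pow(-244, -1), 30), -1) = Pow(Mul(Rational(-1, 244), 30), -1) = Pow(Rational(-15, 122), -1) = Rational(-122, 15)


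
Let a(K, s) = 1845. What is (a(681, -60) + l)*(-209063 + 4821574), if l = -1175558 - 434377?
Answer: -7417332813990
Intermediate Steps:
l = -1609935
(a(681, -60) + l)*(-209063 + 4821574) = (1845 - 1609935)*(-209063 + 4821574) = -1608090*4612511 = -7417332813990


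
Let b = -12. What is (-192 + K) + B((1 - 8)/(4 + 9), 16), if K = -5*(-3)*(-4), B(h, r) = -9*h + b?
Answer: -3369/13 ≈ -259.15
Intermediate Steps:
B(h, r) = -12 - 9*h (B(h, r) = -9*h - 12 = -12 - 9*h)
K = -60 (K = 15*(-4) = -60)
(-192 + K) + B((1 - 8)/(4 + 9), 16) = (-192 - 60) + (-12 - 9*(1 - 8)/(4 + 9)) = -252 + (-12 - (-63)/13) = -252 + (-12 - 9*(-7/13)) = -252 + (-12 + 63/13) = -252 - 93/13 = -3369/13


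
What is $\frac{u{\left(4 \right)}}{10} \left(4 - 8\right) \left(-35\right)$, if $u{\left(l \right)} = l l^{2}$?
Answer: $896$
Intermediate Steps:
$u{\left(l \right)} = l^{3}$
$\frac{u{\left(4 \right)}}{10} \left(4 - 8\right) \left(-35\right) = \frac{4^{3}}{10} \left(4 - 8\right) \left(-35\right) = 64 \cdot \frac{1}{10} \left(-4\right) \left(-35\right) = \frac{32}{5} \left(-4\right) \left(-35\right) = \left(- \frac{128}{5}\right) \left(-35\right) = 896$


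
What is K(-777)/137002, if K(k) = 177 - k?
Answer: 477/68501 ≈ 0.0069634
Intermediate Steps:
K(-777)/137002 = (177 - 1*(-777))/137002 = (177 + 777)*(1/137002) = 954*(1/137002) = 477/68501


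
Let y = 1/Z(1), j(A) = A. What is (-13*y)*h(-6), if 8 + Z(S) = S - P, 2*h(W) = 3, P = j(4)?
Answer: 39/22 ≈ 1.7727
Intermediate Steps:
P = 4
h(W) = 3/2 (h(W) = (1/2)*3 = 3/2)
Z(S) = -12 + S (Z(S) = -8 + (S - 1*4) = -8 + (S - 4) = -8 + (-4 + S) = -12 + S)
y = -1/11 (y = 1/(-12 + 1) = 1/(-11) = -1/11 ≈ -0.090909)
(-13*y)*h(-6) = -13*(-1/11)*(3/2) = (13/11)*(3/2) = 39/22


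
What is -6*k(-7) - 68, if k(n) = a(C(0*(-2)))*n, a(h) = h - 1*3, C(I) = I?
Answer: -194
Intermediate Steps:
a(h) = -3 + h (a(h) = h - 3 = -3 + h)
k(n) = -3*n (k(n) = (-3 + 0*(-2))*n = (-3 + 0)*n = -3*n)
-6*k(-7) - 68 = -(-18)*(-7) - 68 = -6*21 - 68 = -126 - 68 = -194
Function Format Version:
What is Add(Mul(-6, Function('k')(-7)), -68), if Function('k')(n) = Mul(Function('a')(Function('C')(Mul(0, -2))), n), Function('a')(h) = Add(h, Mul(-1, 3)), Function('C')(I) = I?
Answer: -194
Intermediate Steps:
Function('a')(h) = Add(-3, h) (Function('a')(h) = Add(h, -3) = Add(-3, h))
Function('k')(n) = Mul(-3, n) (Function('k')(n) = Mul(Add(-3, Mul(0, -2)), n) = Mul(Add(-3, 0), n) = Mul(-3, n))
Add(Mul(-6, Function('k')(-7)), -68) = Add(Mul(-6, Mul(-3, -7)), -68) = Add(Mul(-6, 21), -68) = Add(-126, -68) = -194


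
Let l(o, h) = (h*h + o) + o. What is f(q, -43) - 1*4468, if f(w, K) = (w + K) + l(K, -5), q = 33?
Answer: -4539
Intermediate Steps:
l(o, h) = h² + 2*o (l(o, h) = (h² + o) + o = (o + h²) + o = h² + 2*o)
f(w, K) = 25 + w + 3*K (f(w, K) = (w + K) + ((-5)² + 2*K) = (K + w) + (25 + 2*K) = 25 + w + 3*K)
f(q, -43) - 1*4468 = (25 + 33 + 3*(-43)) - 1*4468 = (25 + 33 - 129) - 4468 = -71 - 4468 = -4539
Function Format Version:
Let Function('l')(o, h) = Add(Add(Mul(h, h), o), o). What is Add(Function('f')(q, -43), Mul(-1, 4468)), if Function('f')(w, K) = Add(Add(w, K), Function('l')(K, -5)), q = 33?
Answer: -4539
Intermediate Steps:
Function('l')(o, h) = Add(Pow(h, 2), Mul(2, o)) (Function('l')(o, h) = Add(Add(Pow(h, 2), o), o) = Add(Add(o, Pow(h, 2)), o) = Add(Pow(h, 2), Mul(2, o)))
Function('f')(w, K) = Add(25, w, Mul(3, K)) (Function('f')(w, K) = Add(Add(w, K), Add(Pow(-5, 2), Mul(2, K))) = Add(Add(K, w), Add(25, Mul(2, K))) = Add(25, w, Mul(3, K)))
Add(Function('f')(q, -43), Mul(-1, 4468)) = Add(Add(25, 33, Mul(3, -43)), Mul(-1, 4468)) = Add(Add(25, 33, -129), -4468) = Add(-71, -4468) = -4539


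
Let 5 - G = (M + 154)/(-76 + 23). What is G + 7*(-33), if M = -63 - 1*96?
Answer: -11983/53 ≈ -226.09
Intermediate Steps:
M = -159 (M = -63 - 96 = -159)
G = 260/53 (G = 5 - (-159 + 154)/(-76 + 23) = 5 - (-5)/(-53) = 5 - (-5)*(-1)/53 = 5 - 1*5/53 = 5 - 5/53 = 260/53 ≈ 4.9057)
G + 7*(-33) = 260/53 + 7*(-33) = 260/53 - 231 = -11983/53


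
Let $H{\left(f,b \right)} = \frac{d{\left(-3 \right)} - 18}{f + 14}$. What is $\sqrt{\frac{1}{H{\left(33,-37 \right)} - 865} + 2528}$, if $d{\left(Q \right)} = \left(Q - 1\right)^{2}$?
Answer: $\frac{\sqrt{4178760977793}}{40657} \approx 50.279$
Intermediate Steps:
$d{\left(Q \right)} = \left(-1 + Q\right)^{2}$
$H{\left(f,b \right)} = - \frac{2}{14 + f}$ ($H{\left(f,b \right)} = \frac{\left(-1 - 3\right)^{2} - 18}{f + 14} = \frac{\left(-4\right)^{2} - 18}{14 + f} = \frac{16 - 18}{14 + f} = - \frac{2}{14 + f}$)
$\sqrt{\frac{1}{H{\left(33,-37 \right)} - 865} + 2528} = \sqrt{\frac{1}{- \frac{2}{14 + 33} - 865} + 2528} = \sqrt{\frac{1}{- \frac{2}{47} - 865} + 2528} = \sqrt{\frac{1}{- \frac{40657}{47}} + 2528} = \sqrt{- \frac{47}{40657} + 2528} = \sqrt{\frac{102780849}{40657}} = \frac{\sqrt{4178760977793}}{40657}$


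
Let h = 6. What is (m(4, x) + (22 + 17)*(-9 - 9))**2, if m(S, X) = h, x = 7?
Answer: 484416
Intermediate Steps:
m(S, X) = 6
(m(4, x) + (22 + 17)*(-9 - 9))**2 = (6 + (22 + 17)*(-9 - 9))**2 = (6 + 39*(-18))**2 = (6 - 702)**2 = (-696)**2 = 484416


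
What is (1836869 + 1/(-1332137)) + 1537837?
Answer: 4495570726721/1332137 ≈ 3.3747e+6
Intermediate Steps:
(1836869 + 1/(-1332137)) + 1537837 = (1836869 - 1/1332137) + 1537837 = 2446961159052/1332137 + 1537837 = 4495570726721/1332137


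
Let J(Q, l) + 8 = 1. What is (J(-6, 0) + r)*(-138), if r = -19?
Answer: 3588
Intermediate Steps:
J(Q, l) = -7 (J(Q, l) = -8 + 1 = -7)
(J(-6, 0) + r)*(-138) = (-7 - 19)*(-138) = -26*(-138) = 3588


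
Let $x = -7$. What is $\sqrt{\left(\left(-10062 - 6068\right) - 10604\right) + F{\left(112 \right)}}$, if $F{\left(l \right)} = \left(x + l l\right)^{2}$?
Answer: $\sqrt{157149635} \approx 12536.0$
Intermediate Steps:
$F{\left(l \right)} = \left(-7 + l^{2}\right)^{2}$ ($F{\left(l \right)} = \left(-7 + l l\right)^{2} = \left(-7 + l^{2}\right)^{2}$)
$\sqrt{\left(\left(-10062 - 6068\right) - 10604\right) + F{\left(112 \right)}} = \sqrt{\left(\left(-10062 - 6068\right) - 10604\right) + \left(-7 + 112^{2}\right)^{2}} = \sqrt{\left(-16130 - 10604\right) + \left(-7 + 12544\right)^{2}} = \sqrt{-26734 + 12537^{2}} = \sqrt{-26734 + 157176369} = \sqrt{157149635}$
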